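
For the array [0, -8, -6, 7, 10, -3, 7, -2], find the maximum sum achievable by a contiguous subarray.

Using Kadane's algorithm on [0, -8, -6, 7, 10, -3, 7, -2]:

Scanning through the array:
Position 1 (value -8): max_ending_here = -8, max_so_far = 0
Position 2 (value -6): max_ending_here = -6, max_so_far = 0
Position 3 (value 7): max_ending_here = 7, max_so_far = 7
Position 4 (value 10): max_ending_here = 17, max_so_far = 17
Position 5 (value -3): max_ending_here = 14, max_so_far = 17
Position 6 (value 7): max_ending_here = 21, max_so_far = 21
Position 7 (value -2): max_ending_here = 19, max_so_far = 21

Maximum subarray: [7, 10, -3, 7]
Maximum sum: 21

The maximum subarray is [7, 10, -3, 7] with sum 21. This subarray runs from index 3 to index 6.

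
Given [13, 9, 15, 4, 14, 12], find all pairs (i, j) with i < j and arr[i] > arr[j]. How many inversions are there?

Finding inversions in [13, 9, 15, 4, 14, 12]:

(0, 1): arr[0]=13 > arr[1]=9
(0, 3): arr[0]=13 > arr[3]=4
(0, 5): arr[0]=13 > arr[5]=12
(1, 3): arr[1]=9 > arr[3]=4
(2, 3): arr[2]=15 > arr[3]=4
(2, 4): arr[2]=15 > arr[4]=14
(2, 5): arr[2]=15 > arr[5]=12
(4, 5): arr[4]=14 > arr[5]=12

Total inversions: 8

The array has 8 inversion(s): (0,1), (0,3), (0,5), (1,3), (2,3), (2,4), (2,5), (4,5). Each pair (i,j) satisfies i < j and arr[i] > arr[j].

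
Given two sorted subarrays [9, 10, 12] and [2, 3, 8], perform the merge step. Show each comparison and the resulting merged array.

Merging process:

Compare 9 vs 2: take 2 from right. Merged: [2]
Compare 9 vs 3: take 3 from right. Merged: [2, 3]
Compare 9 vs 8: take 8 from right. Merged: [2, 3, 8]
Append remaining from left: [9, 10, 12]. Merged: [2, 3, 8, 9, 10, 12]

Final merged array: [2, 3, 8, 9, 10, 12]
Total comparisons: 3

The merged array is [2, 3, 8, 9, 10, 12], requiring 3 comparisons. The merge step runs in O(n) time where n is the total number of elements.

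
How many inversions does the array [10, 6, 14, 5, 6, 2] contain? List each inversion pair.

Finding inversions in [10, 6, 14, 5, 6, 2]:

(0, 1): arr[0]=10 > arr[1]=6
(0, 3): arr[0]=10 > arr[3]=5
(0, 4): arr[0]=10 > arr[4]=6
(0, 5): arr[0]=10 > arr[5]=2
(1, 3): arr[1]=6 > arr[3]=5
(1, 5): arr[1]=6 > arr[5]=2
(2, 3): arr[2]=14 > arr[3]=5
(2, 4): arr[2]=14 > arr[4]=6
(2, 5): arr[2]=14 > arr[5]=2
(3, 5): arr[3]=5 > arr[5]=2
(4, 5): arr[4]=6 > arr[5]=2

Total inversions: 11

The array has 11 inversion(s): (0,1), (0,3), (0,4), (0,5), (1,3), (1,5), (2,3), (2,4), (2,5), (3,5), (4,5). Each pair (i,j) satisfies i < j and arr[i] > arr[j].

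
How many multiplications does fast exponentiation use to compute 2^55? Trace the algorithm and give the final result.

Computing 2^55 by squaring (build up from 2^1; each line after the first costs one multiplication):

2^1 = 2
2^2 = (2^1)^2 = 2^2 = 4
2^3 = 2 * 2^2 = 2 * 4 = 8
2^6 = (2^3)^2 = 8^2 = 64
2^12 = (2^6)^2 = 64^2 = 4096
2^13 = 2 * 2^12 = 2 * 4096 = 8192
2^26 = (2^13)^2 = 8192^2 = 67108864
2^27 = 2 * 2^26 = 2 * 67108864 = 134217728
2^54 = (2^27)^2 = 134217728^2 = 18014398509481984
2^55 = 2 * 2^54 = 2 * 18014398509481984 = 36028797018963968

Result: 36028797018963968
Multiplications needed: 9 (9 lines after 2^1)

2^55 = 36028797018963968. Using exponentiation by squaring, this requires 9 multiplications. The key idea: if the exponent is even, square the half-power; if odd, multiply by the base once.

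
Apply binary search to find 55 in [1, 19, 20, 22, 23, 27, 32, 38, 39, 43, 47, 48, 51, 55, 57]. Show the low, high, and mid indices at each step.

Binary search for 55 in [1, 19, 20, 22, 23, 27, 32, 38, 39, 43, 47, 48, 51, 55, 57]:

lo=0, hi=14, mid=7, arr[mid]=38 -> 38 < 55, search right half
lo=8, hi=14, mid=11, arr[mid]=48 -> 48 < 55, search right half
lo=12, hi=14, mid=13, arr[mid]=55 -> Found target at index 13!

Binary search finds 55 at index 13 after 3 comparisons. The search repeatedly halves the search space by comparing with the middle element.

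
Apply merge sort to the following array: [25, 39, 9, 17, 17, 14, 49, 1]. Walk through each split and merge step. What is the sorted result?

Merge sort trace:

Split: [25, 39, 9, 17, 17, 14, 49, 1] -> [25, 39, 9, 17] and [17, 14, 49, 1]
  Split: [25, 39, 9, 17] -> [25, 39] and [9, 17]
    Split: [25, 39] -> [25] and [39]
    Merge: [25] + [39] -> [25, 39]
    Split: [9, 17] -> [9] and [17]
    Merge: [9] + [17] -> [9, 17]
  Merge: [25, 39] + [9, 17] -> [9, 17, 25, 39]
  Split: [17, 14, 49, 1] -> [17, 14] and [49, 1]
    Split: [17, 14] -> [17] and [14]
    Merge: [17] + [14] -> [14, 17]
    Split: [49, 1] -> [49] and [1]
    Merge: [49] + [1] -> [1, 49]
  Merge: [14, 17] + [1, 49] -> [1, 14, 17, 49]
Merge: [9, 17, 25, 39] + [1, 14, 17, 49] -> [1, 9, 14, 17, 17, 25, 39, 49]

Final sorted array: [1, 9, 14, 17, 17, 25, 39, 49]

The merge sort proceeds by recursively splitting the array and merging sorted halves.
After all merges, the sorted array is [1, 9, 14, 17, 17, 25, 39, 49].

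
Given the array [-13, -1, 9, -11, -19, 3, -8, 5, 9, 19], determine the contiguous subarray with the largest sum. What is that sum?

Using Kadane's algorithm on [-13, -1, 9, -11, -19, 3, -8, 5, 9, 19]:

Scanning through the array:
Position 1 (value -1): max_ending_here = -1, max_so_far = -1
Position 2 (value 9): max_ending_here = 9, max_so_far = 9
Position 3 (value -11): max_ending_here = -2, max_so_far = 9
Position 4 (value -19): max_ending_here = -19, max_so_far = 9
Position 5 (value 3): max_ending_here = 3, max_so_far = 9
Position 6 (value -8): max_ending_here = -5, max_so_far = 9
Position 7 (value 5): max_ending_here = 5, max_so_far = 9
Position 8 (value 9): max_ending_here = 14, max_so_far = 14
Position 9 (value 19): max_ending_here = 33, max_so_far = 33

Maximum subarray: [5, 9, 19]
Maximum sum: 33

The maximum subarray is [5, 9, 19] with sum 33. This subarray runs from index 7 to index 9.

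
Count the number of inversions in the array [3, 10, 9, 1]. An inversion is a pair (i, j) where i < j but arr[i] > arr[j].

Finding inversions in [3, 10, 9, 1]:

(0, 3): arr[0]=3 > arr[3]=1
(1, 2): arr[1]=10 > arr[2]=9
(1, 3): arr[1]=10 > arr[3]=1
(2, 3): arr[2]=9 > arr[3]=1

Total inversions: 4

The array has 4 inversion(s): (0,3), (1,2), (1,3), (2,3). Each pair (i,j) satisfies i < j and arr[i] > arr[j].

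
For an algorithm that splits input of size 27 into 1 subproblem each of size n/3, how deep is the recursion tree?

For divide and conquer with division factor 3:

Problem sizes at each level:
Level 0: 27
Level 1: 9
Level 2: 3
Level 3: 1

The root is level 0 and the size-1 base case is level 3 (the tree spans levels 0 through 3, i.e. 4 levels counting the root), so the depth is the number of divisions: log_3(27) = 3

The recursion tree depth is log_3(27) = 3. At each level, the problem size is divided by 3, so it takes 3 divisions to reduce to a base case of size 1. The algorithm makes 1 recursive call at each level.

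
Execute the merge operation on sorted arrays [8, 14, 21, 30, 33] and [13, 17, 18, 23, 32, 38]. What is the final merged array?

Merging process:

Compare 8 vs 13: take 8 from left. Merged: [8]
Compare 14 vs 13: take 13 from right. Merged: [8, 13]
Compare 14 vs 17: take 14 from left. Merged: [8, 13, 14]
Compare 21 vs 17: take 17 from right. Merged: [8, 13, 14, 17]
Compare 21 vs 18: take 18 from right. Merged: [8, 13, 14, 17, 18]
Compare 21 vs 23: take 21 from left. Merged: [8, 13, 14, 17, 18, 21]
Compare 30 vs 23: take 23 from right. Merged: [8, 13, 14, 17, 18, 21, 23]
Compare 30 vs 32: take 30 from left. Merged: [8, 13, 14, 17, 18, 21, 23, 30]
Compare 33 vs 32: take 32 from right. Merged: [8, 13, 14, 17, 18, 21, 23, 30, 32]
Compare 33 vs 38: take 33 from left. Merged: [8, 13, 14, 17, 18, 21, 23, 30, 32, 33]
Append remaining from right: [38]. Merged: [8, 13, 14, 17, 18, 21, 23, 30, 32, 33, 38]

Final merged array: [8, 13, 14, 17, 18, 21, 23, 30, 32, 33, 38]
Total comparisons: 10

The merged array is [8, 13, 14, 17, 18, 21, 23, 30, 32, 33, 38], requiring 10 comparisons. The merge step runs in O(n) time where n is the total number of elements.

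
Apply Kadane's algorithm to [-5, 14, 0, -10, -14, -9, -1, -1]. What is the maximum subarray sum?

Using Kadane's algorithm on [-5, 14, 0, -10, -14, -9, -1, -1]:

Scanning through the array:
Position 1 (value 14): max_ending_here = 14, max_so_far = 14
Position 2 (value 0): max_ending_here = 14, max_so_far = 14
Position 3 (value -10): max_ending_here = 4, max_so_far = 14
Position 4 (value -14): max_ending_here = -10, max_so_far = 14
Position 5 (value -9): max_ending_here = -9, max_so_far = 14
Position 6 (value -1): max_ending_here = -1, max_so_far = 14
Position 7 (value -1): max_ending_here = -1, max_so_far = 14

Maximum subarray: [14]
Maximum sum: 14

The maximum subarray is [14] with sum 14. This subarray runs from index 1 to index 1.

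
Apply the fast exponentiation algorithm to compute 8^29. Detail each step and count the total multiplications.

Computing 8^29 by squaring (build up from 8^1; each line after the first costs one multiplication):

8^1 = 8
8^2 = (8^1)^2 = 8^2 = 64
8^3 = 8 * 8^2 = 8 * 64 = 512
8^6 = (8^3)^2 = 512^2 = 262144
8^7 = 8 * 8^6 = 8 * 262144 = 2097152
8^14 = (8^7)^2 = 2097152^2 = 4398046511104
8^28 = (8^14)^2 = 4398046511104^2 = 19342813113834066795298816
8^29 = 8 * 8^28 = 8 * 19342813113834066795298816 = 154742504910672534362390528

Result: 154742504910672534362390528
Multiplications needed: 7 (7 lines after 8^1)

8^29 = 154742504910672534362390528. Using exponentiation by squaring, this requires 7 multiplications. The key idea: if the exponent is even, square the half-power; if odd, multiply by the base once.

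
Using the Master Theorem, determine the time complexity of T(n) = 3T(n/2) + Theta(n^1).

Master Theorem for T(n) = 3T(n/2) + O(n^1):

a = 3, b = 2, c = 1
log_b(a) = log_2(3) = 1.5850

Case 1: c = 1 < log_2(3) = 1.5850
T(n) = O(n^(log_2 3))

For T(n) = 3T(n/2) + O(n^1): log_2(3) = 1.5850. This is Case 1 of the Master Theorem (c < log_b(a), work dominated by leaves), giving O(n^(log_2 3)).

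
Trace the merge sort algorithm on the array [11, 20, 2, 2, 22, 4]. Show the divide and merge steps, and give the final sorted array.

Merge sort trace:

Split: [11, 20, 2, 2, 22, 4] -> [11, 20, 2] and [2, 22, 4]
  Split: [11, 20, 2] -> [11] and [20, 2]
    Split: [20, 2] -> [20] and [2]
    Merge: [20] + [2] -> [2, 20]
  Merge: [11] + [2, 20] -> [2, 11, 20]
  Split: [2, 22, 4] -> [2] and [22, 4]
    Split: [22, 4] -> [22] and [4]
    Merge: [22] + [4] -> [4, 22]
  Merge: [2] + [4, 22] -> [2, 4, 22]
Merge: [2, 11, 20] + [2, 4, 22] -> [2, 2, 4, 11, 20, 22]

Final sorted array: [2, 2, 4, 11, 20, 22]

The merge sort proceeds by recursively splitting the array and merging sorted halves.
After all merges, the sorted array is [2, 2, 4, 11, 20, 22].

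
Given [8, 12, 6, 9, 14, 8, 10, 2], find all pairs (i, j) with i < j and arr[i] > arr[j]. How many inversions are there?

Finding inversions in [8, 12, 6, 9, 14, 8, 10, 2]:

(0, 2): arr[0]=8 > arr[2]=6
(0, 7): arr[0]=8 > arr[7]=2
(1, 2): arr[1]=12 > arr[2]=6
(1, 3): arr[1]=12 > arr[3]=9
(1, 5): arr[1]=12 > arr[5]=8
(1, 6): arr[1]=12 > arr[6]=10
(1, 7): arr[1]=12 > arr[7]=2
(2, 7): arr[2]=6 > arr[7]=2
(3, 5): arr[3]=9 > arr[5]=8
(3, 7): arr[3]=9 > arr[7]=2
(4, 5): arr[4]=14 > arr[5]=8
(4, 6): arr[4]=14 > arr[6]=10
(4, 7): arr[4]=14 > arr[7]=2
(5, 7): arr[5]=8 > arr[7]=2
(6, 7): arr[6]=10 > arr[7]=2

Total inversions: 15

The array has 15 inversion(s): (0,2), (0,7), (1,2), (1,3), (1,5), (1,6), (1,7), (2,7), (3,5), (3,7), (4,5), (4,6), (4,7), (5,7), (6,7). Each pair (i,j) satisfies i < j and arr[i] > arr[j].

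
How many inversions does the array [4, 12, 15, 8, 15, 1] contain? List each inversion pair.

Finding inversions in [4, 12, 15, 8, 15, 1]:

(0, 5): arr[0]=4 > arr[5]=1
(1, 3): arr[1]=12 > arr[3]=8
(1, 5): arr[1]=12 > arr[5]=1
(2, 3): arr[2]=15 > arr[3]=8
(2, 5): arr[2]=15 > arr[5]=1
(3, 5): arr[3]=8 > arr[5]=1
(4, 5): arr[4]=15 > arr[5]=1

Total inversions: 7

The array has 7 inversion(s): (0,5), (1,3), (1,5), (2,3), (2,5), (3,5), (4,5). Each pair (i,j) satisfies i < j and arr[i] > arr[j].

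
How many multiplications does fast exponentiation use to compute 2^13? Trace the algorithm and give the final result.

Computing 2^13 by squaring (build up from 2^1; each line after the first costs one multiplication):

2^1 = 2
2^2 = (2^1)^2 = 2^2 = 4
2^3 = 2 * 2^2 = 2 * 4 = 8
2^6 = (2^3)^2 = 8^2 = 64
2^12 = (2^6)^2 = 64^2 = 4096
2^13 = 2 * 2^12 = 2 * 4096 = 8192

Result: 8192
Multiplications needed: 5 (5 lines after 2^1)

2^13 = 8192. Using exponentiation by squaring, this requires 5 multiplications. The key idea: if the exponent is even, square the half-power; if odd, multiply by the base once.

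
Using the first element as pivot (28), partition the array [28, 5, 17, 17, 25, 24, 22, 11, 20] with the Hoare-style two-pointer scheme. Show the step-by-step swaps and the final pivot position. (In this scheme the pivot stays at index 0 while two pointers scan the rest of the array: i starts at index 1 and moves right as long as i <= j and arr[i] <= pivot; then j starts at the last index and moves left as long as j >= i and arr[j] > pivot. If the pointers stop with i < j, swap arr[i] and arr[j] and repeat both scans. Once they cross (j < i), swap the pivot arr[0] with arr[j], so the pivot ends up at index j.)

Hoare-style two-pointer partition with pivot = 28:

Initial array: [28, 5, 17, 17, 25, 24, 22, 11, 20]

Pointers start at i = 1, j = 8.
i ends at 9, j ends at 8: the pointers have crossed (j < i), so scanning stops.

Swap pivot arr[0] with arr[8] to place pivot at position 8: [20, 5, 17, 17, 25, 24, 22, 11, 28]
Pivot position: 8

After partitioning with pivot 28, the array becomes [20, 5, 17, 17, 25, 24, 22, 11, 28]. The pivot is placed at index 8. All elements to the left of the pivot are <= 28, and all elements to the right are > 28.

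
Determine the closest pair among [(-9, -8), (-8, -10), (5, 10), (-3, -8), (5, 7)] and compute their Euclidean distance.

Computing all pairwise distances among 5 points:

d((-9, -8), (-8, -10)) = 2.2361 <-- minimum
d((-9, -8), (5, 10)) = 22.8035
d((-9, -8), (-3, -8)) = 6.0
d((-9, -8), (5, 7)) = 20.5183
d((-8, -10), (5, 10)) = 23.8537
d((-8, -10), (-3, -8)) = 5.3852
d((-8, -10), (5, 7)) = 21.4009
d((5, 10), (-3, -8)) = 19.6977
d((5, 10), (5, 7)) = 3.0
d((-3, -8), (5, 7)) = 17.0

Closest pair: (-9, -8) and (-8, -10) with distance 2.2361

The closest pair is (-9, -8) and (-8, -10) with Euclidean distance 2.2361. For 5 points, brute-force pairwise comparison is shown above. For large n, the divide-and-conquer algorithm (sort by x, recurse on halves, check the dividing strip) achieves O(n log n).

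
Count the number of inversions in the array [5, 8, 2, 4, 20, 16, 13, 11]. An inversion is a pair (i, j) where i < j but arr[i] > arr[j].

Finding inversions in [5, 8, 2, 4, 20, 16, 13, 11]:

(0, 2): arr[0]=5 > arr[2]=2
(0, 3): arr[0]=5 > arr[3]=4
(1, 2): arr[1]=8 > arr[2]=2
(1, 3): arr[1]=8 > arr[3]=4
(4, 5): arr[4]=20 > arr[5]=16
(4, 6): arr[4]=20 > arr[6]=13
(4, 7): arr[4]=20 > arr[7]=11
(5, 6): arr[5]=16 > arr[6]=13
(5, 7): arr[5]=16 > arr[7]=11
(6, 7): arr[6]=13 > arr[7]=11

Total inversions: 10

The array has 10 inversion(s): (0,2), (0,3), (1,2), (1,3), (4,5), (4,6), (4,7), (5,6), (5,7), (6,7). Each pair (i,j) satisfies i < j and arr[i] > arr[j].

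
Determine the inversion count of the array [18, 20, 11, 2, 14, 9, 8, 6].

Finding inversions in [18, 20, 11, 2, 14, 9, 8, 6]:

(0, 2): arr[0]=18 > arr[2]=11
(0, 3): arr[0]=18 > arr[3]=2
(0, 4): arr[0]=18 > arr[4]=14
(0, 5): arr[0]=18 > arr[5]=9
(0, 6): arr[0]=18 > arr[6]=8
(0, 7): arr[0]=18 > arr[7]=6
(1, 2): arr[1]=20 > arr[2]=11
(1, 3): arr[1]=20 > arr[3]=2
(1, 4): arr[1]=20 > arr[4]=14
(1, 5): arr[1]=20 > arr[5]=9
(1, 6): arr[1]=20 > arr[6]=8
(1, 7): arr[1]=20 > arr[7]=6
(2, 3): arr[2]=11 > arr[3]=2
(2, 5): arr[2]=11 > arr[5]=9
(2, 6): arr[2]=11 > arr[6]=8
(2, 7): arr[2]=11 > arr[7]=6
(4, 5): arr[4]=14 > arr[5]=9
(4, 6): arr[4]=14 > arr[6]=8
(4, 7): arr[4]=14 > arr[7]=6
(5, 6): arr[5]=9 > arr[6]=8
(5, 7): arr[5]=9 > arr[7]=6
(6, 7): arr[6]=8 > arr[7]=6

Total inversions: 22

The array has 22 inversion(s): (0,2), (0,3), (0,4), (0,5), (0,6), (0,7), (1,2), (1,3), (1,4), (1,5), (1,6), (1,7), (2,3), (2,5), (2,6), (2,7), (4,5), (4,6), (4,7), (5,6), (5,7), (6,7). Each pair (i,j) satisfies i < j and arr[i] > arr[j].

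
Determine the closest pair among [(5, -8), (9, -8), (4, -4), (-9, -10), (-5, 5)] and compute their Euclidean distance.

Computing all pairwise distances among 5 points:

d((5, -8), (9, -8)) = 4.0 <-- minimum
d((5, -8), (4, -4)) = 4.1231
d((5, -8), (-9, -10)) = 14.1421
d((5, -8), (-5, 5)) = 16.4012
d((9, -8), (4, -4)) = 6.4031
d((9, -8), (-9, -10)) = 18.1108
d((9, -8), (-5, 5)) = 19.105
d((4, -4), (-9, -10)) = 14.3178
d((4, -4), (-5, 5)) = 12.7279
d((-9, -10), (-5, 5)) = 15.5242

Closest pair: (5, -8) and (9, -8) with distance 4.0

The closest pair is (5, -8) and (9, -8) with Euclidean distance 4.0. For 5 points, brute-force pairwise comparison is shown above. For large n, the divide-and-conquer algorithm (sort by x, recurse on halves, check the dividing strip) achieves O(n log n).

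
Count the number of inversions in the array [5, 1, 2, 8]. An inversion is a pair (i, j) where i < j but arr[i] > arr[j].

Finding inversions in [5, 1, 2, 8]:

(0, 1): arr[0]=5 > arr[1]=1
(0, 2): arr[0]=5 > arr[2]=2

Total inversions: 2

The array has 2 inversion(s): (0,1), (0,2). Each pair (i,j) satisfies i < j and arr[i] > arr[j].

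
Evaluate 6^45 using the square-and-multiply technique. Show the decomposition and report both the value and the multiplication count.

Computing 6^45 by squaring (build up from 6^1; each line after the first costs one multiplication):

6^1 = 6
6^2 = (6^1)^2 = 6^2 = 36
6^4 = (6^2)^2 = 36^2 = 1296
6^5 = 6 * 6^4 = 6 * 1296 = 7776
6^10 = (6^5)^2 = 7776^2 = 60466176
6^11 = 6 * 6^10 = 6 * 60466176 = 362797056
6^22 = (6^11)^2 = 362797056^2 = 131621703842267136
6^44 = (6^22)^2 = 131621703842267136^2 = 17324272922341479351919144385642496
6^45 = 6 * 6^44 = 6 * 17324272922341479351919144385642496 = 103945637534048876111514866313854976

Result: 103945637534048876111514866313854976
Multiplications needed: 8 (8 lines after 6^1)

6^45 = 103945637534048876111514866313854976. Using exponentiation by squaring, this requires 8 multiplications. The key idea: if the exponent is even, square the half-power; if odd, multiply by the base once.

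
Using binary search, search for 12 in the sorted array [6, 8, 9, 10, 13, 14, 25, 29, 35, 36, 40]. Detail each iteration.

Binary search for 12 in [6, 8, 9, 10, 13, 14, 25, 29, 35, 36, 40]:

lo=0, hi=10, mid=5, arr[mid]=14 -> 14 > 12, search left half
lo=0, hi=4, mid=2, arr[mid]=9 -> 9 < 12, search right half
lo=3, hi=4, mid=3, arr[mid]=10 -> 10 < 12, search right half
lo=4, hi=4, mid=4, arr[mid]=13 -> 13 > 12, search left half
lo=4 > hi=3, target 12 not found

Binary search determines that 12 is not in the array after 4 comparisons. The search space was exhausted without finding the target.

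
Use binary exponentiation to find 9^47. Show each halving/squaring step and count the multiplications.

Computing 9^47 by squaring (build up from 9^1; each line after the first costs one multiplication):

9^1 = 9
9^2 = (9^1)^2 = 9^2 = 81
9^4 = (9^2)^2 = 81^2 = 6561
9^5 = 9 * 9^4 = 9 * 6561 = 59049
9^10 = (9^5)^2 = 59049^2 = 3486784401
9^11 = 9 * 9^10 = 9 * 3486784401 = 31381059609
9^22 = (9^11)^2 = 31381059609^2 = 984770902183611232881
9^23 = 9 * 9^22 = 9 * 984770902183611232881 = 8862938119652501095929
9^46 = (9^23)^2 = 8862938119652501095929^2 = 78551672112789411833022577315290546060373041
9^47 = 9 * 9^46 = 9 * 78551672112789411833022577315290546060373041 = 706965049015104706497203195837614914543357369

Result: 706965049015104706497203195837614914543357369
Multiplications needed: 9 (9 lines after 9^1)

9^47 = 706965049015104706497203195837614914543357369. Using exponentiation by squaring, this requires 9 multiplications. The key idea: if the exponent is even, square the half-power; if odd, multiply by the base once.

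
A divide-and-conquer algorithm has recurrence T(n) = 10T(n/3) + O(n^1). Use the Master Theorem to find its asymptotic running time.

Master Theorem for T(n) = 10T(n/3) + O(n^1):

a = 10, b = 3, c = 1
log_b(a) = log_3(10) = 2.0959

Case 1: c = 1 < log_3(10) = 2.0959
T(n) = O(n^(log_3 10))

For T(n) = 10T(n/3) + O(n^1): log_3(10) = 2.0959. This is Case 1 of the Master Theorem (c < log_b(a), work dominated by leaves), giving O(n^(log_3 10)).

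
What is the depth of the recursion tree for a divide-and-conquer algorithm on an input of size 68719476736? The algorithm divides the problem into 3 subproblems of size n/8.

For divide and conquer with division factor 8:

Problem sizes at each level:
Level 0: 68719476736
Level 1: 8589934592
Level 2: 1073741824
Level 3: 134217728
Level 4: 16777216
Level 5: 2097152
Level 6: 262144
Level 7: 32768
Level 8: 4096
Level 9: 512
Level 10: 64
Level 11: 8
Level 12: 1

The root is level 0 and the size-1 base case is level 12 (the tree spans levels 0 through 12, i.e. 13 levels counting the root), so the depth is the number of divisions: log_8(68719476736) = 12

The recursion tree depth is log_8(68719476736) = 12. At each level, the problem size is divided by 8, so it takes 12 divisions to reduce to a base case of size 1. The algorithm makes 3 recursive calls at each level.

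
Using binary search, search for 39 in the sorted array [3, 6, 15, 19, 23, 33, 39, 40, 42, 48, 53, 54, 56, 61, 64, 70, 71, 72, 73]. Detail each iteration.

Binary search for 39 in [3, 6, 15, 19, 23, 33, 39, 40, 42, 48, 53, 54, 56, 61, 64, 70, 71, 72, 73]:

lo=0, hi=18, mid=9, arr[mid]=48 -> 48 > 39, search left half
lo=0, hi=8, mid=4, arr[mid]=23 -> 23 < 39, search right half
lo=5, hi=8, mid=6, arr[mid]=39 -> Found target at index 6!

Binary search finds 39 at index 6 after 3 comparisons. The search repeatedly halves the search space by comparing with the middle element.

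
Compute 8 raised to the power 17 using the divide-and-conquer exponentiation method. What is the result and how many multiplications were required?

Computing 8^17 by squaring (build up from 8^1; each line after the first costs one multiplication):

8^1 = 8
8^2 = (8^1)^2 = 8^2 = 64
8^4 = (8^2)^2 = 64^2 = 4096
8^8 = (8^4)^2 = 4096^2 = 16777216
8^16 = (8^8)^2 = 16777216^2 = 281474976710656
8^17 = 8 * 8^16 = 8 * 281474976710656 = 2251799813685248

Result: 2251799813685248
Multiplications needed: 5 (5 lines after 8^1)

8^17 = 2251799813685248. Using exponentiation by squaring, this requires 5 multiplications. The key idea: if the exponent is even, square the half-power; if odd, multiply by the base once.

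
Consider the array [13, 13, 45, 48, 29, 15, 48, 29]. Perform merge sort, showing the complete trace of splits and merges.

Merge sort trace:

Split: [13, 13, 45, 48, 29, 15, 48, 29] -> [13, 13, 45, 48] and [29, 15, 48, 29]
  Split: [13, 13, 45, 48] -> [13, 13] and [45, 48]
    Split: [13, 13] -> [13] and [13]
    Merge: [13] + [13] -> [13, 13]
    Split: [45, 48] -> [45] and [48]
    Merge: [45] + [48] -> [45, 48]
  Merge: [13, 13] + [45, 48] -> [13, 13, 45, 48]
  Split: [29, 15, 48, 29] -> [29, 15] and [48, 29]
    Split: [29, 15] -> [29] and [15]
    Merge: [29] + [15] -> [15, 29]
    Split: [48, 29] -> [48] and [29]
    Merge: [48] + [29] -> [29, 48]
  Merge: [15, 29] + [29, 48] -> [15, 29, 29, 48]
Merge: [13, 13, 45, 48] + [15, 29, 29, 48] -> [13, 13, 15, 29, 29, 45, 48, 48]

Final sorted array: [13, 13, 15, 29, 29, 45, 48, 48]

The merge sort proceeds by recursively splitting the array and merging sorted halves.
After all merges, the sorted array is [13, 13, 15, 29, 29, 45, 48, 48].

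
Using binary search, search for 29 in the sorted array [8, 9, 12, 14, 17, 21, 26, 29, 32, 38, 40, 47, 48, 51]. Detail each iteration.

Binary search for 29 in [8, 9, 12, 14, 17, 21, 26, 29, 32, 38, 40, 47, 48, 51]:

lo=0, hi=13, mid=6, arr[mid]=26 -> 26 < 29, search right half
lo=7, hi=13, mid=10, arr[mid]=40 -> 40 > 29, search left half
lo=7, hi=9, mid=8, arr[mid]=32 -> 32 > 29, search left half
lo=7, hi=7, mid=7, arr[mid]=29 -> Found target at index 7!

Binary search finds 29 at index 7 after 4 comparisons. The search repeatedly halves the search space by comparing with the middle element.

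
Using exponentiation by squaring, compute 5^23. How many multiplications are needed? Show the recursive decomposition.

Computing 5^23 by squaring (build up from 5^1; each line after the first costs one multiplication):

5^1 = 5
5^2 = (5^1)^2 = 5^2 = 25
5^4 = (5^2)^2 = 25^2 = 625
5^5 = 5 * 5^4 = 5 * 625 = 3125
5^10 = (5^5)^2 = 3125^2 = 9765625
5^11 = 5 * 5^10 = 5 * 9765625 = 48828125
5^22 = (5^11)^2 = 48828125^2 = 2384185791015625
5^23 = 5 * 5^22 = 5 * 2384185791015625 = 11920928955078125

Result: 11920928955078125
Multiplications needed: 7 (7 lines after 5^1)

5^23 = 11920928955078125. Using exponentiation by squaring, this requires 7 multiplications. The key idea: if the exponent is even, square the half-power; if odd, multiply by the base once.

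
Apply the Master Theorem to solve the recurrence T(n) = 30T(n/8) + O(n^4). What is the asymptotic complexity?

Master Theorem for T(n) = 30T(n/8) + O(n^4):

a = 30, b = 8, c = 4
log_b(a) = log_8(30) = 1.6356

Case 3: c = 4 > log_8(30) = 1.6356
T(n) = O(n^4) = O(n^4)

For T(n) = 30T(n/8) + O(n^4): log_8(30) = 1.6356. This is Case 3 of the Master Theorem (c > log_b(a), work dominated by root), giving O(n^4).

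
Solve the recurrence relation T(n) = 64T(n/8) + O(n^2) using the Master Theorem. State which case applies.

Master Theorem for T(n) = 64T(n/8) + O(n^2):

a = 64, b = 8, c = 2
log_b(a) = log_8(64) = 2.0000

Case 2: c = 2 = log_8(64) = 2.0000
T(n) = O(n^2 log n) = O(n^2 log n)

For T(n) = 64T(n/8) + O(n^2): log_8(64) = 2.0000. This is Case 2 of the Master Theorem (c = log_b(a), equal work at all levels), giving O(n^2 log n).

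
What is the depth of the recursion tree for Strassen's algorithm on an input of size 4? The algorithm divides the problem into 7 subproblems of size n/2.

For divide and conquer with division factor 2:

Problem sizes at each level:
Level 0: 4
Level 1: 2
Level 2: 1

The root is level 0 and the size-1 base case is level 2 (the tree spans levels 0 through 2, i.e. 3 levels counting the root), so the depth is the number of divisions: log_2(4) = 2

The recursion tree depth is log_2(4) = 2. At each level, the problem size is divided by 2, so it takes 2 divisions to reduce to a base case of size 1. The algorithm makes 7 recursive calls at each level.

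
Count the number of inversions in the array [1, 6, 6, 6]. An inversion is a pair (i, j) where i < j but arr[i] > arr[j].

Finding inversions in [1, 6, 6, 6]:


Total inversions: 0

The array has 0 inversions. It is already sorted.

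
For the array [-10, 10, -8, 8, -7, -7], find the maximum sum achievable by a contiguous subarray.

Using Kadane's algorithm on [-10, 10, -8, 8, -7, -7]:

Scanning through the array:
Position 1 (value 10): max_ending_here = 10, max_so_far = 10
Position 2 (value -8): max_ending_here = 2, max_so_far = 10
Position 3 (value 8): max_ending_here = 10, max_so_far = 10
Position 4 (value -7): max_ending_here = 3, max_so_far = 10
Position 5 (value -7): max_ending_here = -4, max_so_far = 10

Maximum subarray: [10]
Maximum sum: 10

The maximum subarray is [10] with sum 10. This subarray runs from index 1 to index 1.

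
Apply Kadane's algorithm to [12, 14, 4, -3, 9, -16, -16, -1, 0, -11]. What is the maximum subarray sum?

Using Kadane's algorithm on [12, 14, 4, -3, 9, -16, -16, -1, 0, -11]:

Scanning through the array:
Position 1 (value 14): max_ending_here = 26, max_so_far = 26
Position 2 (value 4): max_ending_here = 30, max_so_far = 30
Position 3 (value -3): max_ending_here = 27, max_so_far = 30
Position 4 (value 9): max_ending_here = 36, max_so_far = 36
Position 5 (value -16): max_ending_here = 20, max_so_far = 36
Position 6 (value -16): max_ending_here = 4, max_so_far = 36
Position 7 (value -1): max_ending_here = 3, max_so_far = 36
Position 8 (value 0): max_ending_here = 3, max_so_far = 36
Position 9 (value -11): max_ending_here = -8, max_so_far = 36

Maximum subarray: [12, 14, 4, -3, 9]
Maximum sum: 36

The maximum subarray is [12, 14, 4, -3, 9] with sum 36. This subarray runs from index 0 to index 4.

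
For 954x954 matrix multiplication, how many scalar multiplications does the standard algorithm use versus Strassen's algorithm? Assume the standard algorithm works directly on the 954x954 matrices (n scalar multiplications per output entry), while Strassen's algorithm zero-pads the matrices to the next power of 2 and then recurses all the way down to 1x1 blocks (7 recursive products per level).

Matrix multiplication for 954x954 matrices:

Strassen's algorithm requires power-of-2 dimensions. Pad 954x954 to 1024x1024 (next power of 2).

Standard algorithm: 954^3 = 868250664 multiplications
Strassen's algorithm: 7^(log2(1024)) = 7^10 = 282475249 multiplications
Savings: 868250664 - 282475249 = 585775415 multiplications

Standard: 868250664 multiplications (954^3). Strassen: 282475249 multiplications (7^10, after padding to 1024x1024). Strassen reduces 8 recursive multiplications to 7 at each level.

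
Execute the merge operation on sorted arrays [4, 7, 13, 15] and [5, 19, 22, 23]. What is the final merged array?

Merging process:

Compare 4 vs 5: take 4 from left. Merged: [4]
Compare 7 vs 5: take 5 from right. Merged: [4, 5]
Compare 7 vs 19: take 7 from left. Merged: [4, 5, 7]
Compare 13 vs 19: take 13 from left. Merged: [4, 5, 7, 13]
Compare 15 vs 19: take 15 from left. Merged: [4, 5, 7, 13, 15]
Append remaining from right: [19, 22, 23]. Merged: [4, 5, 7, 13, 15, 19, 22, 23]

Final merged array: [4, 5, 7, 13, 15, 19, 22, 23]
Total comparisons: 5

The merged array is [4, 5, 7, 13, 15, 19, 22, 23], requiring 5 comparisons. The merge step runs in O(n) time where n is the total number of elements.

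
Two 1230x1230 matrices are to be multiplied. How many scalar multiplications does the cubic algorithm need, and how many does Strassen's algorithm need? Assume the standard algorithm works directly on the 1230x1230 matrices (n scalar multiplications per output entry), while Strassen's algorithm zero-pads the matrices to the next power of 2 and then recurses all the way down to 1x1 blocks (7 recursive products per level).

Matrix multiplication for 1230x1230 matrices:

Strassen's algorithm requires power-of-2 dimensions. Pad 1230x1230 to 2048x2048 (next power of 2).

Standard algorithm: 1230^3 = 1860867000 multiplications
Strassen's algorithm: 7^(log2(2048)) = 7^11 = 1977326743 multiplications
Difference: 1860867000 - 1977326743 = -116459743 (Strassen uses MORE here due to padding overhead — for small or just-over-power-of-2 n, padding can outweigh the per-level savings)

Standard: 1860867000 multiplications (1230^3). Strassen: 1977326743 multiplications (7^11, after padding to 2048x2048). Strassen reduces 8 recursive multiplications to 7 at each level.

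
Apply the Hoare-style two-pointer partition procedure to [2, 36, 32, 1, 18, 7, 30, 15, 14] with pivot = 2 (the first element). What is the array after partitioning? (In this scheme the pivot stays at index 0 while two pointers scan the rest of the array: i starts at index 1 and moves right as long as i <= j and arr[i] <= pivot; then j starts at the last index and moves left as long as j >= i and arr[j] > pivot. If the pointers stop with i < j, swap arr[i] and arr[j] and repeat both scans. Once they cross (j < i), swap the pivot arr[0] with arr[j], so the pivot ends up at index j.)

Hoare-style two-pointer partition with pivot = 2:

Initial array: [2, 36, 32, 1, 18, 7, 30, 15, 14]

Pointers start at i = 1, j = 8.
i stops at index 1 (arr[1]=36 > 2), j stops at index 3 (arr[3]=1 <= 2): swap arr[1] and arr[3], array becomes [2, 1, 32, 36, 18, 7, 30, 15, 14]
i ends at 2, j ends at 1: the pointers have crossed (j < i), so scanning stops.

Swap pivot arr[0] with arr[1] to place pivot at position 1: [1, 2, 32, 36, 18, 7, 30, 15, 14]
Pivot position: 1

After partitioning with pivot 2, the array becomes [1, 2, 32, 36, 18, 7, 30, 15, 14]. The pivot is placed at index 1. All elements to the left of the pivot are <= 2, and all elements to the right are > 2.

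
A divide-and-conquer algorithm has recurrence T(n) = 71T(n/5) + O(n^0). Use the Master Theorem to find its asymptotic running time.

Master Theorem for T(n) = 71T(n/5) + O(n^0):

a = 71, b = 5, c = 0
log_b(a) = log_5(71) = 2.6486

Case 1: c = 0 < log_5(71) = 2.6486
T(n) = O(n^(log_5 71))

For T(n) = 71T(n/5) + O(n^0): log_5(71) = 2.6486. This is Case 1 of the Master Theorem (c < log_b(a), work dominated by leaves), giving O(n^(log_5 71)).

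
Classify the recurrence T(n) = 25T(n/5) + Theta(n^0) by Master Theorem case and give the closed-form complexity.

Master Theorem for T(n) = 25T(n/5) + O(n^0):

a = 25, b = 5, c = 0
log_b(a) = log_5(25) = 2.0000

Case 1: c = 0 < log_5(25) = 2.0000
T(n) = O(n^(log_5 25)) = O(n^2)

For T(n) = 25T(n/5) + O(n^0): log_5(25) = 2.0000. This is Case 1 of the Master Theorem (c < log_b(a), work dominated by leaves), giving O(n^2).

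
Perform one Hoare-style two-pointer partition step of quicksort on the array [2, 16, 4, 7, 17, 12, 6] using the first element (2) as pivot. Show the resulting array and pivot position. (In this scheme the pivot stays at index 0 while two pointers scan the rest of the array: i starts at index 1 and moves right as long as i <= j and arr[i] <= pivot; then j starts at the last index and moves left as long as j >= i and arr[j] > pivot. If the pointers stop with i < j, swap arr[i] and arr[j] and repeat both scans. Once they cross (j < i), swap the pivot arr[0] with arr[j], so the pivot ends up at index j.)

Hoare-style two-pointer partition with pivot = 2:

Initial array: [2, 16, 4, 7, 17, 12, 6]

Pointers start at i = 1, j = 6.
i ends at 1, j ends at 0: the pointers have crossed (j < i), so scanning stops.

j = 0, so swapping arr[0] with arr[j] leaves the pivot at position 0: [2, 16, 4, 7, 17, 12, 6]
Pivot position: 0

After partitioning with pivot 2, the array becomes [2, 16, 4, 7, 17, 12, 6]. The pivot is placed at index 0. All elements to the left of the pivot are <= 2, and all elements to the right are > 2.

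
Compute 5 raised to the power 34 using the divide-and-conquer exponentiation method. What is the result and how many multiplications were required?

Computing 5^34 by squaring (build up from 5^1; each line after the first costs one multiplication):

5^1 = 5
5^2 = (5^1)^2 = 5^2 = 25
5^4 = (5^2)^2 = 25^2 = 625
5^8 = (5^4)^2 = 625^2 = 390625
5^16 = (5^8)^2 = 390625^2 = 152587890625
5^17 = 5 * 5^16 = 5 * 152587890625 = 762939453125
5^34 = (5^17)^2 = 762939453125^2 = 582076609134674072265625

Result: 582076609134674072265625
Multiplications needed: 6 (6 lines after 5^1)

5^34 = 582076609134674072265625. Using exponentiation by squaring, this requires 6 multiplications. The key idea: if the exponent is even, square the half-power; if odd, multiply by the base once.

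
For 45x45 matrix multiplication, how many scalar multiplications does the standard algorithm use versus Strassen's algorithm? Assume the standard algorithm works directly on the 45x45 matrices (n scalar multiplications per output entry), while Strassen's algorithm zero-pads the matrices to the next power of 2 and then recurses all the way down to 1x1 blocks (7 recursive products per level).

Matrix multiplication for 45x45 matrices:

Strassen's algorithm requires power-of-2 dimensions. Pad 45x45 to 64x64 (next power of 2).

Standard algorithm: 45^3 = 91125 multiplications
Strassen's algorithm: 7^(log2(64)) = 7^6 = 117649 multiplications
Difference: 91125 - 117649 = -26524 (Strassen uses MORE here due to padding overhead — for small or just-over-power-of-2 n, padding can outweigh the per-level savings)

Standard: 91125 multiplications (45^3). Strassen: 117649 multiplications (7^6, after padding to 64x64). Strassen reduces 8 recursive multiplications to 7 at each level.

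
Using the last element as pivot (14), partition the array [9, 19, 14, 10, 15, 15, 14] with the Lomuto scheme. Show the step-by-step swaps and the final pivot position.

Lomuto partition with pivot = 14:

Initial array: [9, 19, 14, 10, 15, 15, 14]

arr[0]=9 <= 14: swap with position 0, array becomes [9, 19, 14, 10, 15, 15, 14]
arr[1]=19 > 14: no swap
arr[2]=14 <= 14: swap with position 1, array becomes [9, 14, 19, 10, 15, 15, 14]
arr[3]=10 <= 14: swap with position 2, array becomes [9, 14, 10, 19, 15, 15, 14]
arr[4]=15 > 14: no swap
arr[5]=15 > 14: no swap

Place pivot at position 3: [9, 14, 10, 14, 15, 15, 19]
Pivot position: 3

After partitioning with pivot 14, the array becomes [9, 14, 10, 14, 15, 15, 19]. The pivot is placed at index 3. All elements to the left of the pivot are <= 14, and all elements to the right are > 14.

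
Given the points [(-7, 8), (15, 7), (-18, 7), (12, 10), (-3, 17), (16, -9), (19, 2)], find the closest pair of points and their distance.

Computing all pairwise distances among 7 points:

d((-7, 8), (15, 7)) = 22.0227
d((-7, 8), (-18, 7)) = 11.0454
d((-7, 8), (12, 10)) = 19.105
d((-7, 8), (-3, 17)) = 9.8489
d((-7, 8), (16, -9)) = 28.6007
d((-7, 8), (19, 2)) = 26.6833
d((15, 7), (-18, 7)) = 33.0
d((15, 7), (12, 10)) = 4.2426 <-- minimum
d((15, 7), (-3, 17)) = 20.5913
d((15, 7), (16, -9)) = 16.0312
d((15, 7), (19, 2)) = 6.4031
d((-18, 7), (12, 10)) = 30.1496
d((-18, 7), (-3, 17)) = 18.0278
d((-18, 7), (16, -9)) = 37.5766
d((-18, 7), (19, 2)) = 37.3363
d((12, 10), (-3, 17)) = 16.5529
d((12, 10), (16, -9)) = 19.4165
d((12, 10), (19, 2)) = 10.6301
d((-3, 17), (16, -9)) = 32.2025
d((-3, 17), (19, 2)) = 26.6271
d((16, -9), (19, 2)) = 11.4018

Closest pair: (15, 7) and (12, 10) with distance 4.2426

The closest pair is (15, 7) and (12, 10) with Euclidean distance 4.2426. For 7 points, brute-force pairwise comparison is shown above. For large n, the divide-and-conquer algorithm (sort by x, recurse on halves, check the dividing strip) achieves O(n log n).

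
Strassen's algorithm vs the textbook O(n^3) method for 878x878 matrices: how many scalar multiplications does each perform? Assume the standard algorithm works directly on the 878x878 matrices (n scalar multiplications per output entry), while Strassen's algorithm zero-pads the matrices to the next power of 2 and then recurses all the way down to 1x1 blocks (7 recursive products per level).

Matrix multiplication for 878x878 matrices:

Strassen's algorithm requires power-of-2 dimensions. Pad 878x878 to 1024x1024 (next power of 2).

Standard algorithm: 878^3 = 676836152 multiplications
Strassen's algorithm: 7^(log2(1024)) = 7^10 = 282475249 multiplications
Savings: 676836152 - 282475249 = 394360903 multiplications

Standard: 676836152 multiplications (878^3). Strassen: 282475249 multiplications (7^10, after padding to 1024x1024). Strassen reduces 8 recursive multiplications to 7 at each level.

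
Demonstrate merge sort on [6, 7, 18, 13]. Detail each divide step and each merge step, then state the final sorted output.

Merge sort trace:

Split: [6, 7, 18, 13] -> [6, 7] and [18, 13]
  Split: [6, 7] -> [6] and [7]
  Merge: [6] + [7] -> [6, 7]
  Split: [18, 13] -> [18] and [13]
  Merge: [18] + [13] -> [13, 18]
Merge: [6, 7] + [13, 18] -> [6, 7, 13, 18]

Final sorted array: [6, 7, 13, 18]

The merge sort proceeds by recursively splitting the array and merging sorted halves.
After all merges, the sorted array is [6, 7, 13, 18].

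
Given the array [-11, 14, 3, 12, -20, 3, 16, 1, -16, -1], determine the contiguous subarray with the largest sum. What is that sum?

Using Kadane's algorithm on [-11, 14, 3, 12, -20, 3, 16, 1, -16, -1]:

Scanning through the array:
Position 1 (value 14): max_ending_here = 14, max_so_far = 14
Position 2 (value 3): max_ending_here = 17, max_so_far = 17
Position 3 (value 12): max_ending_here = 29, max_so_far = 29
Position 4 (value -20): max_ending_here = 9, max_so_far = 29
Position 5 (value 3): max_ending_here = 12, max_so_far = 29
Position 6 (value 16): max_ending_here = 28, max_so_far = 29
Position 7 (value 1): max_ending_here = 29, max_so_far = 29
Position 8 (value -16): max_ending_here = 13, max_so_far = 29
Position 9 (value -1): max_ending_here = 12, max_so_far = 29

Maximum subarray: [14, 3, 12]
Maximum sum: 29

The maximum subarray is [14, 3, 12] with sum 29. This subarray runs from index 1 to index 3.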